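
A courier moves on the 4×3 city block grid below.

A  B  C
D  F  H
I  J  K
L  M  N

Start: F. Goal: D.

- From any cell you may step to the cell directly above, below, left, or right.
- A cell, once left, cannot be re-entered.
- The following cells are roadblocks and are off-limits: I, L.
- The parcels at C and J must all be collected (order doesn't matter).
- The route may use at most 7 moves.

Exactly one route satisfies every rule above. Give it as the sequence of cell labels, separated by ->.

The 7-move cap with required stops at C, J leaves no slack for detours.
Route from F: down 1 to J, right 1 to K, up 2 to C, left 2 to A, down 1 to D — 7 moves in all.
Check: all required cells visited; 7 ≤ 7 moves.

F -> J -> K -> H -> C -> B -> A -> D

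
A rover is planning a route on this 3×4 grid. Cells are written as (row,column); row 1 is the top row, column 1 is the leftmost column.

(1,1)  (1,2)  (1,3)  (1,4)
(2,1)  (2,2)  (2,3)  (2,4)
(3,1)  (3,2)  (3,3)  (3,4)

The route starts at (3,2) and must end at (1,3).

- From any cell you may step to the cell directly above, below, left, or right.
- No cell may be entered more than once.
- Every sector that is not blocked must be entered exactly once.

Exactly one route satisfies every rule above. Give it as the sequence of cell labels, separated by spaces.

(3,2) (3,1) (2,1) (1,1) (1,2) (2,2) (2,3) (3,3) (3,4) (2,4) (1,4) (1,3)

Need to visit all 12 open cells exactly once, starting at (3,2) and ending at (1,3).
Cell (1,4) has only two open neighbours ((2,4) and (1,3)), so the path must pass straight through it: one of those is the cell it's entered from and the other is where it exits.
Route from (3,2): left 1 to (3,1), up 2 to (1,1), right 1 to (1,2), down 1 to (2,2), right 1 to (2,3), down 1 to (3,3), right 1 to (3,4), up 2 to (1,4), left 1 to (1,3) — 11 moves in all.
Check: all 12 open cells covered.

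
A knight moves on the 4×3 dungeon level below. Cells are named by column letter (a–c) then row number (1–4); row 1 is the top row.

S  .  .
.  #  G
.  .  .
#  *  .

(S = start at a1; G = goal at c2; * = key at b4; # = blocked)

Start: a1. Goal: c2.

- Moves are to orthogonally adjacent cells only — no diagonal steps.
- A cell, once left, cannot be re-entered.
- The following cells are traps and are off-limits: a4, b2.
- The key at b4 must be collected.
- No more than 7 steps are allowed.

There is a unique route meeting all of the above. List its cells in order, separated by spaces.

The budget equals the shortest possible length, so every move has to be on a shortest route through the required cells.
Route from a1: down 2 to a3, right 1 to b3, down 1 to b4, right 1 to c4, up 2 to c2 — 7 moves in all.
Check: all required cells visited; 7 ≤ 7 moves.

a1 a2 a3 b3 b4 c4 c3 c2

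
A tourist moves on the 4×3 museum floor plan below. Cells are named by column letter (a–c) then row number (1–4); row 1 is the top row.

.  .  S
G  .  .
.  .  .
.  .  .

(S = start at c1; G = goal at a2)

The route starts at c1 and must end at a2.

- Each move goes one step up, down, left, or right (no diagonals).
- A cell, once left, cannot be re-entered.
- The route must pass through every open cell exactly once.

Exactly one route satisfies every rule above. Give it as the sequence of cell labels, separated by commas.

c1, c2, c3, c4, b4, a4, a3, b3, b2, b1, a1, a2

Need to visit all 12 open cells exactly once, starting at c1 and ending at a2.
Cell c4 has only two open neighbours (c3 and b4), so the path must pass straight through it: one of those is the cell it's entered from and the other is where it exits.
Route from c1: 3× down (reaching c4), 2× left (reaching a4), up to a3, right to b3, 2× up (reaching b1), left to a1, down to a2 — 11 moves in all.
Check: all 12 open cells covered.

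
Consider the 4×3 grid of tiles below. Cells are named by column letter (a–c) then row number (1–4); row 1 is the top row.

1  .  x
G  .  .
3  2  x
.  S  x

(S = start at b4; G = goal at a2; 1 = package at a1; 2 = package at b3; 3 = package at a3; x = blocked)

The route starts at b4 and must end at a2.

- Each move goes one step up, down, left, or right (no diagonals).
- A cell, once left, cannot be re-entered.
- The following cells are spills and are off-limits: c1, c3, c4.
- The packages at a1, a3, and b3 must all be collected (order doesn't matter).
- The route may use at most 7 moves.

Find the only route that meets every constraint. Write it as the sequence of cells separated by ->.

b4 -> a4 -> a3 -> b3 -> b2 -> b1 -> a1 -> a2

The budget equals the shortest possible length, so every move has to be on a shortest route through the required cells.
Route from b4: left to a4, up to a3, right to b3, 2× up (reaching b1), left to a1, down to a2 — 7 moves in all.
Check: all required cells visited; 7 ≤ 7 moves.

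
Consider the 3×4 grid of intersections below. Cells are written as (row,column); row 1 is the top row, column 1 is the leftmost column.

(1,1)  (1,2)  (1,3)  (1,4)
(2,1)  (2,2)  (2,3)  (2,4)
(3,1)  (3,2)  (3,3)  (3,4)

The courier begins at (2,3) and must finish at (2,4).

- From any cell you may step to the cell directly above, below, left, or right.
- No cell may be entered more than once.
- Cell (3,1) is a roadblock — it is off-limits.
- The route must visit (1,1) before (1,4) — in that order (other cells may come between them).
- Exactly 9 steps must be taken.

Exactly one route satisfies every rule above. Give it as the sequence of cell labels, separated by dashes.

The waypoints must appear in the order (1,1), (1,4), with no cell reused.
Route from (2,3): down to (3,3), left to (3,2), up to (2,2), left to (2,1), up to (1,1), 3× right (reaching (1,4)), down to (2,4) — 9 moves in all.
Check: order respected ((1,1) at step 5, (1,4) at step 8); 9 moves as required.

(2,3) - (3,3) - (3,2) - (2,2) - (2,1) - (1,1) - (1,2) - (1,3) - (1,4) - (2,4)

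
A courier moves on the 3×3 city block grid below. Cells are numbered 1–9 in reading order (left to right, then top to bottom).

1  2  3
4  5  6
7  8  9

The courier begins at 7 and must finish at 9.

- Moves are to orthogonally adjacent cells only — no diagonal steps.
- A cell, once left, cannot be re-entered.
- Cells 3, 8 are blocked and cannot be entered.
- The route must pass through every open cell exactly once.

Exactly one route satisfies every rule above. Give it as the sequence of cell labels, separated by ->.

7 -> 4 -> 1 -> 2 -> 5 -> 6 -> 9

Need to visit all 7 open cells exactly once, starting at 7 and ending at 9.
Cell 6 has only two open neighbours (9 and 5), so the path must pass straight through it: one of those is the cell it's entered from and the other is where it exits.
Route from 7: 2× up (reaching 1), right to 2, down to 5, right to 6, down to 9 — 6 moves in all.
Check: all 7 open cells covered.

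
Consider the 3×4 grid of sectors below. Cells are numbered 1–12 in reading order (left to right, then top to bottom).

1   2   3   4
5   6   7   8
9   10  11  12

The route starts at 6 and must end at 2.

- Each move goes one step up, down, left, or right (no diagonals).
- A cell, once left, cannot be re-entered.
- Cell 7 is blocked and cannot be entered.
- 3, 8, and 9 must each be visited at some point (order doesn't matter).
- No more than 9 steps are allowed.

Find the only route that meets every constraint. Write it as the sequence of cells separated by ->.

6 -> 5 -> 9 -> 10 -> 11 -> 12 -> 8 -> 4 -> 3 -> 2

The 9-move cap with required stops at 3, 8, 9 leaves no slack for detours.
Route from 6: left to 5, down to 9, 3× right (reaching 12), 2× up (reaching 4), 2× left (reaching 2) — 9 moves in all.
Check: all required cells visited; 9 ≤ 9 moves.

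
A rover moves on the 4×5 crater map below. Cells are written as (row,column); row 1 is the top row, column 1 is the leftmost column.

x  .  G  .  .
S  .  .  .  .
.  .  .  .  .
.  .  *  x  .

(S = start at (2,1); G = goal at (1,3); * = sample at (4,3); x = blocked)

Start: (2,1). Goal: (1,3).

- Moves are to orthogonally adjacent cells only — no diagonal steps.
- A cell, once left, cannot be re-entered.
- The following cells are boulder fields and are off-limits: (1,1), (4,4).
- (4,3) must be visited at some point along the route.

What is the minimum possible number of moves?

7

Any route passes through (4,3) somewhere between (2,1) and (1,3). Summing Manhattan distances along the two legs ((2,1) → (4,3) → (1,3)) gives a lower bound of 4 + 3 = 7 moves.
A route of 7 moves achieves this: (2,1) → (3,1) → (4,1) → (4,2) → (4,3) → (3,3) → (2,3) → (1,3).
Since 7 matches the lower bound, it is optimal.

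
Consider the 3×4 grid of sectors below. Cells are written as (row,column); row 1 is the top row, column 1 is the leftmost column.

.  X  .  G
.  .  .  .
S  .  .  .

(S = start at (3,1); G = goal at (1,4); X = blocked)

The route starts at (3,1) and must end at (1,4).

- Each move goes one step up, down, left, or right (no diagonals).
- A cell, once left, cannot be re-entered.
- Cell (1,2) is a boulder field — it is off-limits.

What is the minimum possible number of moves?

5

The Manhattan distance from (3,1) to (1,4) is |3−1| + |1−4| = 5, so at least 5 moves are needed.
A route of 5 moves achieves this: (3,1) → (2,1) → (2,2) → (2,3) → (1,3) → (1,4).
Since 5 matches the lower bound, it is optimal.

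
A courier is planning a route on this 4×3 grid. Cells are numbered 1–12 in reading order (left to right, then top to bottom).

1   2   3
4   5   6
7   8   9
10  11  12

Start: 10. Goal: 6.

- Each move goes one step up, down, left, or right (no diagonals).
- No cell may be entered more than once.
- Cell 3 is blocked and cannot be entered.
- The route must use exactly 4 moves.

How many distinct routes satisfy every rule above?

6

Need simple routes of exactly 4 moves from 10 to 6 (Manhattan distance 4, so 0 moves are spent on a detour and 0 undoing it).
Enumerating: 10 7 4 5 6 | 10 7 8 5 6 | 10 7 8 9 6 | 10 11 8 5 6 | 10 11 8 9 6 | 10 11 12 9 6.
That gives 6 routes.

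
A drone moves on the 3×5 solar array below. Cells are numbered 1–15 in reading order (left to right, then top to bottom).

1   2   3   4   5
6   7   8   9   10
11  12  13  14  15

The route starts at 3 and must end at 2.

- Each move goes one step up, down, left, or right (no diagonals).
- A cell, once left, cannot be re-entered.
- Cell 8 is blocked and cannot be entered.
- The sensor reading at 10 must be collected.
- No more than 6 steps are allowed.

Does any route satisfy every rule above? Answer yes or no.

no

Even ignoring the no-revisit rule, getting from 3 to 2 via 10 needs at least 3 + 4 = 7 moves (Manhattan distance per leg), which exceeds the 6-move limit.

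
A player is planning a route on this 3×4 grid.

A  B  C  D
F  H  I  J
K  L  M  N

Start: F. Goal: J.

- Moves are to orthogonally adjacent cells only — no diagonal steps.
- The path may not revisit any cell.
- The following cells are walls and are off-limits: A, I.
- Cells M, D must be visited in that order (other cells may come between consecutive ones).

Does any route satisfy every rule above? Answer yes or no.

Even ignoring the required order, no revisit-free route from F to J manages to pass through all of M and D: branching out from F, every path either misses one of them or, having collected them, can no longer reach J without re-entering a cell.

no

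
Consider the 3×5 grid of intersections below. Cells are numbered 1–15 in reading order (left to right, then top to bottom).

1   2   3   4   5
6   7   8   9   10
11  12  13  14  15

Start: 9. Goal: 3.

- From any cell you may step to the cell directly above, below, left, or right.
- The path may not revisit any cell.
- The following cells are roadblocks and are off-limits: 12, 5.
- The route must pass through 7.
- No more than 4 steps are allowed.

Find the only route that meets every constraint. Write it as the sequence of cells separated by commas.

Any route must reach 7 and still end at 3 within 4 moves, so the order of the required stops is forced.
Route from 9: 2× left (reaching 7), up to 2, right to 3 — 4 moves in all.
Check: all required cells visited; 4 ≤ 4 moves.

9, 8, 7, 2, 3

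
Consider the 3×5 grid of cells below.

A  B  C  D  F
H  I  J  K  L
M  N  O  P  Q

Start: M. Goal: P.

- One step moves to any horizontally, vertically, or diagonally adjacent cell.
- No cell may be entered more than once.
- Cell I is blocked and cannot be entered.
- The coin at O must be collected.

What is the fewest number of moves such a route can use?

Any route passes through O somewhere between M and P. Summing Chebyshev distances along the two legs (M → O → P) gives a lower bound of 2 + 1 = 3 moves.
A route of 3 moves achieves this: M → N → O → P.
Since 3 matches the lower bound, it is optimal.

3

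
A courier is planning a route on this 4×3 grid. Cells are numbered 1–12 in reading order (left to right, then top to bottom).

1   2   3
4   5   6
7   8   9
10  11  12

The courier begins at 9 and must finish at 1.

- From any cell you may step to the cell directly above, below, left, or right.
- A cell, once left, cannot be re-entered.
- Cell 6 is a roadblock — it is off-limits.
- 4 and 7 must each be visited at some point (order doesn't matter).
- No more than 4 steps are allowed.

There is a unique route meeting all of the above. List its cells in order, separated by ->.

The budget equals the shortest possible length, so every move has to be on a shortest route through the required cells.
Route from 9: left 2 to 7, up 2 to 1 — 4 moves in all.
Check: all required cells visited; 4 ≤ 4 moves.

9 -> 8 -> 7 -> 4 -> 1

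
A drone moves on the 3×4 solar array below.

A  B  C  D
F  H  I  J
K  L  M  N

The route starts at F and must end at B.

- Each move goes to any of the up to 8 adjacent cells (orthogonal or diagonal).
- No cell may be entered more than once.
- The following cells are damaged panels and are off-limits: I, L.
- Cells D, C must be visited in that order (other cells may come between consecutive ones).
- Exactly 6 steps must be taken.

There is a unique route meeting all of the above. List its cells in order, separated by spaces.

The waypoints must appear in the order D, C, with no cell reused.
Route from F: right 1 to H, down-right 1 to M, up-right 1 to J, up 1 to D, left 2 to B — 6 moves in all.
Check: order respected (D at step 4, C at step 5); 6 moves as required.

F H M J D C B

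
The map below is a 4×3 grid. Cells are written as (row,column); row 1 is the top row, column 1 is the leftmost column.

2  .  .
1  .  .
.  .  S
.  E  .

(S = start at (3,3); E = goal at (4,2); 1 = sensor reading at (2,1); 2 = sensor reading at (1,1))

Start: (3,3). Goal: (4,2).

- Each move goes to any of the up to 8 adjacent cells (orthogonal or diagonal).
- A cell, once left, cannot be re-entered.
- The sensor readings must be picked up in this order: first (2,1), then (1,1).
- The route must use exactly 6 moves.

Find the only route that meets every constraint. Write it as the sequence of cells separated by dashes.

(3,3) - (3,2) - (2,1) - (1,1) - (2,2) - (3,1) - (4,2)

The waypoints must appear in the order (2,1), (1,1), with no cell reused.
Route from (3,3): left to (3,2), up-left to (2,1), up to (1,1), down-right to (2,2), down-left to (3,1), down-right to (4,2) — 6 moves in all.
Check: order respected (1 at step 2, 2 at step 3); 6 moves as required.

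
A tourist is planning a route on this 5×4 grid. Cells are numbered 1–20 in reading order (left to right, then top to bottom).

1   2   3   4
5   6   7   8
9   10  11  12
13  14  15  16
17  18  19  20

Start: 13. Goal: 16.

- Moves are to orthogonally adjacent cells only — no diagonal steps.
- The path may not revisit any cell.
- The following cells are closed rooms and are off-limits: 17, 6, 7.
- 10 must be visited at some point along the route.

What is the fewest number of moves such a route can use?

Any route passes through 10 somewhere between 13 and 16. Summing Manhattan distances along the two legs (13 → 10 → 16) gives a lower bound of 2 + 3 = 5 moves.
A route of 5 moves achieves this: 13 → 9 → 10 → 14 → 15 → 16.
Since 5 matches the lower bound, it is optimal.

5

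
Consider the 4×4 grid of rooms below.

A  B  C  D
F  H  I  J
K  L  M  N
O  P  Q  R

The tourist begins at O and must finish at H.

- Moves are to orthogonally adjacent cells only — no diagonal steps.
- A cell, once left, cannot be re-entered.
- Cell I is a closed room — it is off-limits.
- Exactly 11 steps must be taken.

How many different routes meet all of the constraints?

Need simple routes of exactly 11 moves from O to H (Manhattan distance 3, so 4 moves are spent on a detour and 4 undoing it).
Branch systematically from the start, pruning whenever the remaining move budget drops below the Manhattan distance to H or differs from it in parity. Grouping the completions by first move — via K: 5; via P: 5 — and summing: 5 + 5 = 10.
That gives 10 routes.

10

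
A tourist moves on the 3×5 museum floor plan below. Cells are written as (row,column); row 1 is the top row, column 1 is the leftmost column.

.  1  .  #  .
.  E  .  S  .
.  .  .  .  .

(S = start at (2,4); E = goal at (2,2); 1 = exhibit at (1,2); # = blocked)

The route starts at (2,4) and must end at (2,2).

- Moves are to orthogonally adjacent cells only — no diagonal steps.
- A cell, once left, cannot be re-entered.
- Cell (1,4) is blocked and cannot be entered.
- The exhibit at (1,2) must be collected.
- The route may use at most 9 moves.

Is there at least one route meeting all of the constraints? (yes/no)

One route that works: (2,4) → (2,3) → (1,3) → (1,2) → (2,2).

yes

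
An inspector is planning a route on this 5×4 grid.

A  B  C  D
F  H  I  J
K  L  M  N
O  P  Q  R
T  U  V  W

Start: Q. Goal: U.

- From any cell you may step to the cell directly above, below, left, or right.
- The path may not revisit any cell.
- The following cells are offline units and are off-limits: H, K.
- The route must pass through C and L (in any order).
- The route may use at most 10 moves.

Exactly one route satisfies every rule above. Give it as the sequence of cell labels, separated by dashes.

The budget equals the shortest possible length, so every move has to be on a shortest route through the required cells.
Route from Q: right 1 to R, up 3 to D, left 1 to C, down 2 to M, left 1 to L, down 2 to U — 10 moves in all.
Check: all required cells visited; 10 ≤ 10 moves.

Q - R - N - J - D - C - I - M - L - P - U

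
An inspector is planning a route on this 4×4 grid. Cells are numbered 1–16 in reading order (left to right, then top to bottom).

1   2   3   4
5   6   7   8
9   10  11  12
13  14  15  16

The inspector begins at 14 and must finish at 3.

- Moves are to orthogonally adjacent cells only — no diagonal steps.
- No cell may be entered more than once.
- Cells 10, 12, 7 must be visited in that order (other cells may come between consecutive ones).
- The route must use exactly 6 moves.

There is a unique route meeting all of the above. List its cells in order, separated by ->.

The waypoints must appear in the order 10, 12, 7, with no cell reused.
Route from 14: up 1 to 10, right 2 to 12, up 1 to 8, left 1 to 7, up 1 to 3 — 6 moves in all.
Check: order respected (10 at step 1, 12 at step 3, 7 at step 5); 6 moves as required.

14 -> 10 -> 11 -> 12 -> 8 -> 7 -> 3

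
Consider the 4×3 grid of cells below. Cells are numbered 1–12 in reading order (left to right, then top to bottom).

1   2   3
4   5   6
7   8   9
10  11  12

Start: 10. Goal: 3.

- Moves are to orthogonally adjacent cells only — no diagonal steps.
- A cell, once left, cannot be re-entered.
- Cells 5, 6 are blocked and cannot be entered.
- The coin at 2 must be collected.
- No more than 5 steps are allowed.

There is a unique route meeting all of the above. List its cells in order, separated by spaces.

10 7 4 1 2 3

The 5-move cap with required stops at 2 leaves no slack for detours.
Route from 10: 3× up (reaching 1), 2× right (reaching 3) — 5 moves in all.
Check: all required cells visited; 5 ≤ 5 moves.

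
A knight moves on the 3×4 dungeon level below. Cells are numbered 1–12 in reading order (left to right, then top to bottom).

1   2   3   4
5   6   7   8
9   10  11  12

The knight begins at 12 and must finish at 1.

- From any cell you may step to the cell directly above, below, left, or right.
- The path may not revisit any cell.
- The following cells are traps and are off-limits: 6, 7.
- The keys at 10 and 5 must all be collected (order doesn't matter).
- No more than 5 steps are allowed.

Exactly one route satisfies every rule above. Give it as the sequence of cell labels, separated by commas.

The budget equals the shortest possible length, so every move has to be on a shortest route through the required cells.
Route from 12: left 3 to 9, up 2 to 1 — 5 moves in all.
Check: all required cells visited; 5 ≤ 5 moves.

12, 11, 10, 9, 5, 1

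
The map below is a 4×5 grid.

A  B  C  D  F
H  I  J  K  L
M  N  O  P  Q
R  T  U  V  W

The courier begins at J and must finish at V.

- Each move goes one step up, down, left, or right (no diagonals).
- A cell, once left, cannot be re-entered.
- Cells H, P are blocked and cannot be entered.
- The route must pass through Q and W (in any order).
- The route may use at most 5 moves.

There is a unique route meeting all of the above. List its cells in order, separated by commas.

J, K, L, Q, W, V

The 5-move cap with required stops at Q, W leaves no slack for detours.
Route from J: right 2 to L, down 2 to W, left 1 to V — 5 moves in all.
Check: all required cells visited; 5 ≤ 5 moves.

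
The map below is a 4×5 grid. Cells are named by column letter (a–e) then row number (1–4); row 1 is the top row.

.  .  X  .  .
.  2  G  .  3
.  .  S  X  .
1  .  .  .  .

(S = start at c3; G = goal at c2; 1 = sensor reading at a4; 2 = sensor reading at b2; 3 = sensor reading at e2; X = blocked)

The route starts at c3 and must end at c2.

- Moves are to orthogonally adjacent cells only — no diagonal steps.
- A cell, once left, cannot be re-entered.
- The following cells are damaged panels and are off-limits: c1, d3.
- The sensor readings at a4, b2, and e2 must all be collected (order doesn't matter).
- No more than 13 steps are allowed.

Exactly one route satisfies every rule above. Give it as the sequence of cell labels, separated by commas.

c3, b3, b2, a2, a3, a4, b4, c4, d4, e4, e3, e2, d2, c2

The budget equals the shortest possible length, so every move has to be on a shortest route through the required cells.
Route from c3: left to b3, up to b2, left to a2, 2× down (reaching a4), 4× right (reaching e4), 2× up (reaching e2), 2× left (reaching c2) — 13 moves in all.
Check: all required cells visited; 13 ≤ 13 moves.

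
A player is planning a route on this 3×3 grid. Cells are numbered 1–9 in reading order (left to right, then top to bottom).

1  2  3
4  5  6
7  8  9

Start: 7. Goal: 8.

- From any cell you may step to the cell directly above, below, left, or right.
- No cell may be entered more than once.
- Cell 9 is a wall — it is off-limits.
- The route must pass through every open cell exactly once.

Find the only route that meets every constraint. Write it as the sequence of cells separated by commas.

Need to visit all 8 open cells exactly once, starting at 7 and ending at 8.
Cell 1 has only two open neighbours (4 and 2), so the path must pass straight through it: one of those is the cell it's entered from and the other is where it exits.
Route from 7: 2× up (reaching 1), 2× right (reaching 3), down to 6, left to 5, down to 8 — 7 moves in all.
Check: all 8 open cells covered.

7, 4, 1, 2, 3, 6, 5, 8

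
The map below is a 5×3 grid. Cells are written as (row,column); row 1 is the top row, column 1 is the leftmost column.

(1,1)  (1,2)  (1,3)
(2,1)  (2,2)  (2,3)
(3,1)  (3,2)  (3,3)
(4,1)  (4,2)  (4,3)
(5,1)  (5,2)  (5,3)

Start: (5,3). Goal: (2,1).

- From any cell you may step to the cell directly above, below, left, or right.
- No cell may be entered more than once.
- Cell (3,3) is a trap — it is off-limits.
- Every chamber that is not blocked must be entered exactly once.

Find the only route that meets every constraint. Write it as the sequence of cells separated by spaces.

Need to visit all 14 open cells exactly once, starting at (5,3) and ending at (2,1).
Cell (4,3) has only two open neighbours ((5,3) and (4,2)), so the path must pass straight through it: one of those is the cell it's entered from and the other is where it exits.
Route from (5,3): up to (4,3), left to (4,2), down to (5,2), left to (5,1), 2× up (reaching (3,1)), right to (3,2), up to (2,2), right to (2,3), up to (1,3), 2× left (reaching (1,1)), down to (2,1) — 13 moves in all.
Check: all 14 open cells covered.

(5,3) (4,3) (4,2) (5,2) (5,1) (4,1) (3,1) (3,2) (2,2) (2,3) (1,3) (1,2) (1,1) (2,1)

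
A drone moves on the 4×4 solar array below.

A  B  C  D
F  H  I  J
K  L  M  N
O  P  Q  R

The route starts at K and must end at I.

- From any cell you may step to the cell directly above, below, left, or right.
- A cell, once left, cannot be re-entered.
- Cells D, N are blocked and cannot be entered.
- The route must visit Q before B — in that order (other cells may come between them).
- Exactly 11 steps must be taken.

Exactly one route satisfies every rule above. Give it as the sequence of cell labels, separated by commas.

The waypoints must appear in the order Q, B, with no cell reused.
Route from K: down 1 to O, right 2 to Q, up 1 to M, left 1 to L, up 1 to H, left 1 to F, up 1 to A, right 2 to C, down 1 to I — 11 moves in all.
Check: order respected (Q at step 3, B at step 9); 11 moves as required.

K, O, P, Q, M, L, H, F, A, B, C, I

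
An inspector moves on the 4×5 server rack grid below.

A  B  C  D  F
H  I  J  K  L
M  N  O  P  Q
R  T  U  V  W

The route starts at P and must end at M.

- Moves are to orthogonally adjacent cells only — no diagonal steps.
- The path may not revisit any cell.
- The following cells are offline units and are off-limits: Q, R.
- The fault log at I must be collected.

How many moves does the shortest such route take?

5

Any route passes through I somewhere between P and M. Summing Manhattan distances along the two legs (P → I → M) gives a lower bound of 3 + 2 = 5 moves.
A route of 5 moves achieves this: P → K → J → I → N → M.
Since 5 matches the lower bound, it is optimal.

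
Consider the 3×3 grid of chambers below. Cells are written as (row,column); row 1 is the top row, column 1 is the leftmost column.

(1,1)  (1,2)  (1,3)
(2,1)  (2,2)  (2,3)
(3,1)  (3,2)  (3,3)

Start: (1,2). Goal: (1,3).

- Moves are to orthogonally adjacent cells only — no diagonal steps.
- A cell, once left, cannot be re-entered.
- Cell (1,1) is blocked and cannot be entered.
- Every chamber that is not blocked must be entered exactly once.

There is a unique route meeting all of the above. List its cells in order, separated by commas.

Need to visit all 8 open cells exactly once, starting at (1,2) and ending at (1,3).
Cell (3,3) has only two open neighbours ((2,3) and (3,2)), so the path must pass straight through it: one of those is the cell it's entered from and the other is where it exits.
Route from (1,2): down 1 to (2,2), left 1 to (2,1), down 1 to (3,1), right 2 to (3,3), up 2 to (1,3) — 7 moves in all.
Check: all 8 open cells covered.

(1,2), (2,2), (2,1), (3,1), (3,2), (3,3), (2,3), (1,3)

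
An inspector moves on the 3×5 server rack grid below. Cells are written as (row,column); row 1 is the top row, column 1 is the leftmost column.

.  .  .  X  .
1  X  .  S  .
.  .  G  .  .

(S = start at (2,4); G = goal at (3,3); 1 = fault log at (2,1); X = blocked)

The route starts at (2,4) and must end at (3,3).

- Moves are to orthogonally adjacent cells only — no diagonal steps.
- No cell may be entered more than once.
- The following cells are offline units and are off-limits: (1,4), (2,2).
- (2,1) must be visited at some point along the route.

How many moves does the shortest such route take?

8

Any route passes through (2,1) somewhere between (2,4) and (3,3). Summing Manhattan distances along the two legs ((2,4) → (2,1) → (3,3)) gives a lower bound of 3 + 3 = 6 moves.
That bound ignores the blocked cells. Measuring each leg by the fewest moves that actually steer around them ((2,4)→(2,1): 5; (2,1)→(3,3): 3) raises the lower bound to 8.
A route of 8 moves exists: (2,4) → (2,3) → (1,3) → (1,2) → (1,1) → (2,1) → (3,1) → (3,2) → (3,3).
Since 8 matches that lower bound, it is optimal.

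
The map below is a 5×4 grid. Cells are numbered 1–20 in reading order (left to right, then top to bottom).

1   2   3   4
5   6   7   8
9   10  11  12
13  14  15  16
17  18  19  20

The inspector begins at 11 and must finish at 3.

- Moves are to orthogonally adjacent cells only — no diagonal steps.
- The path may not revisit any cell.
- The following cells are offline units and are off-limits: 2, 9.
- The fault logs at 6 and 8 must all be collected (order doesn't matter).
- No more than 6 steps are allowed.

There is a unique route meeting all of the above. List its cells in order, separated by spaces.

Any route must reach 6 and 8 and still end at 3 within 6 moves, so the order of the required stops is forced.
Route from 11: left to 10, up to 6, 2× right (reaching 8), up to 4, left to 3 — 6 moves in all.
Check: all required cells visited; 6 ≤ 6 moves.

11 10 6 7 8 4 3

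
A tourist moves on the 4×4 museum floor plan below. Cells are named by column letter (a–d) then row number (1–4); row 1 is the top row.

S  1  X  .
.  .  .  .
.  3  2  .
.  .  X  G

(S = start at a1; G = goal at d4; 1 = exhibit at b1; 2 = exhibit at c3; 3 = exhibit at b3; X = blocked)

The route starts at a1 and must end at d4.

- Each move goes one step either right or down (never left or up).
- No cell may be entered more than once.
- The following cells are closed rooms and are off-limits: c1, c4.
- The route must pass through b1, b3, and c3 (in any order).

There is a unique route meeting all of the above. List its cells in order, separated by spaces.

a1 b1 b2 b3 c3 d3 d4

Moves only go right or down, so the column and row indices never decrease.
Route from a1: right to b1, 2× down (reaching b3), 2× right (reaching d3), down to d4 — 6 moves in all.
Check: all required cells visited.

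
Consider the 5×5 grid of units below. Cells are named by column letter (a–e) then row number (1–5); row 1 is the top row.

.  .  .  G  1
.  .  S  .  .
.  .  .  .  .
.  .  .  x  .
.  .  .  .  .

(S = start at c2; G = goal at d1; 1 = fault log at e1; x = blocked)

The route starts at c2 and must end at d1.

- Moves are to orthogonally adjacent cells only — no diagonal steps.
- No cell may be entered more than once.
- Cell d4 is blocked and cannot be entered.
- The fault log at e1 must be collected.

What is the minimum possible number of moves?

4

Any route passes through e1 somewhere between c2 and d1. Summing Manhattan distances along the two legs (c2 → e1 → d1) gives a lower bound of 3 + 1 = 4 moves.
A route of 4 moves achieves this: c2 → d2 → e2 → e1 → d1.
Since 4 matches the lower bound, it is optimal.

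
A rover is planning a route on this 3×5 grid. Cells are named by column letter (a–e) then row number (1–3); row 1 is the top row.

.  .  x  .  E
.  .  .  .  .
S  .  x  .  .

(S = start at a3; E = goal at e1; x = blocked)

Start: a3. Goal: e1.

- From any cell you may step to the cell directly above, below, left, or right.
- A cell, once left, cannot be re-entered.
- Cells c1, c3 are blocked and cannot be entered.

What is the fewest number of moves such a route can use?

6

The Manhattan distance from a3 to e1 is |3−1| + |1−5| = 6, so at least 6 moves are needed.
A route of 6 moves achieves this: a3 → a2 → b2 → c2 → d2 → d1 → e1.
Since 6 matches the lower bound, it is optimal.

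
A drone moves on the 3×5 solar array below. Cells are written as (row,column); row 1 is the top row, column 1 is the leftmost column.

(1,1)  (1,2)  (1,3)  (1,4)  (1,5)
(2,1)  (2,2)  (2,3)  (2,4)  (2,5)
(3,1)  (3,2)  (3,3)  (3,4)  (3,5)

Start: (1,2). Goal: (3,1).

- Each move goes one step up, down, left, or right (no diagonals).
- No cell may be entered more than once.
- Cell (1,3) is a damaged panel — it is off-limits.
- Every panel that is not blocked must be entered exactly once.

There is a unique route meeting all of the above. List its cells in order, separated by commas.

Need to visit all 14 open cells exactly once, starting at (1,2) and ending at (3,1).
Cell (1,1) has only two open neighbours ((2,1) and (1,2)), so the path must pass straight through it: one of those is the cell it's entered from and the other is where it exits.
Route from (1,2): left 1 to (1,1), down 1 to (2,1), right 3 to (2,4), up 1 to (1,4), right 1 to (1,5), down 2 to (3,5), left 4 to (3,1) — 13 moves in all.
Check: all 14 open cells covered.

(1,2), (1,1), (2,1), (2,2), (2,3), (2,4), (1,4), (1,5), (2,5), (3,5), (3,4), (3,3), (3,2), (3,1)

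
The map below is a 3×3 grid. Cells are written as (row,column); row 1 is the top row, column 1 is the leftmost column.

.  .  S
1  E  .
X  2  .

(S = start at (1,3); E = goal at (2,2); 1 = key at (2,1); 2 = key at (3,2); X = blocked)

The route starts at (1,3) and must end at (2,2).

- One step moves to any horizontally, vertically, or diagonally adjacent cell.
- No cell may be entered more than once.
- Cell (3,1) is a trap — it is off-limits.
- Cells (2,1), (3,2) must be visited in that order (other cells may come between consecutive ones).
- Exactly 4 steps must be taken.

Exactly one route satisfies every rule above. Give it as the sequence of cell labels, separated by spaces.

(1,3) (1,2) (2,1) (3,2) (2,2)

The waypoints must appear in the order (2,1), (3,2), with no cell reused.
Route from (1,3): left 1 to (1,2), down-left 1 to (2,1), down-right 1 to (3,2), up 1 to (2,2) — 4 moves in all.
Check: order respected (1 at step 2, 2 at step 3); 4 moves as required.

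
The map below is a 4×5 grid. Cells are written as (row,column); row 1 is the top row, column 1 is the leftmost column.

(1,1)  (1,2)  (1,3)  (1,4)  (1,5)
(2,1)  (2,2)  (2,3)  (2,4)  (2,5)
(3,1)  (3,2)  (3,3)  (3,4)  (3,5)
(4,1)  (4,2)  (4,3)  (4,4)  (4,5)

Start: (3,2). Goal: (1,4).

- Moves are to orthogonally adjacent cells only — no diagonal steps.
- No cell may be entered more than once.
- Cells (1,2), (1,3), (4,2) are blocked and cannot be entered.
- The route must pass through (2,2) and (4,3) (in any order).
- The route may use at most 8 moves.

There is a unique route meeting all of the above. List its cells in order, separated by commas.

(3,2), (2,2), (2,3), (3,3), (4,3), (4,4), (3,4), (2,4), (1,4)

Any route must reach (2,2) and (4,3) and still end at (1,4) within 8 moves, so the order of the required stops is forced.
Route from (3,2): up to (2,2), right to (2,3), 2× down (reaching (4,3)), right to (4,4), 3× up (reaching (1,4)) — 8 moves in all.
Check: all required cells visited; 8 ≤ 8 moves.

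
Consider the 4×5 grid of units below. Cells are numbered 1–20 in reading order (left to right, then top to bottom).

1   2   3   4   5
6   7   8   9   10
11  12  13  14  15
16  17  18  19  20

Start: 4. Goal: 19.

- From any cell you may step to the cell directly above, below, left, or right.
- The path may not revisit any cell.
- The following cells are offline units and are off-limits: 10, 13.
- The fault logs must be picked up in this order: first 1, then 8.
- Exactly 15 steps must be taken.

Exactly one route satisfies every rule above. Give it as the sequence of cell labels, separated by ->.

The waypoints must appear in the order 1, 8, with no cell reused.
Route from 4: 3× left (reaching 1), 3× down (reaching 16), right to 17, 2× up (reaching 7), 2× right (reaching 9), down to 14, right to 15, down to 20, left to 19 — 15 moves in all.
Check: order respected (1 at step 3, 8 at step 10); 15 moves as required.

4 -> 3 -> 2 -> 1 -> 6 -> 11 -> 16 -> 17 -> 12 -> 7 -> 8 -> 9 -> 14 -> 15 -> 20 -> 19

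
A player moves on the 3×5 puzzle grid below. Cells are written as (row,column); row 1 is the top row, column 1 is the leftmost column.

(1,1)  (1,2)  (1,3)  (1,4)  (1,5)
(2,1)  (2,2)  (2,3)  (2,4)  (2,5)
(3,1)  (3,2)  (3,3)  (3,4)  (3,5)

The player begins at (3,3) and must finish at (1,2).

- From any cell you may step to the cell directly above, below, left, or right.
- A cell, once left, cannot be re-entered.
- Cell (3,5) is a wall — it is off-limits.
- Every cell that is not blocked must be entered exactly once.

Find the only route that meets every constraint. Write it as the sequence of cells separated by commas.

(3,3), (3,4), (2,4), (2,5), (1,5), (1,4), (1,3), (2,3), (2,2), (3,2), (3,1), (2,1), (1,1), (1,2)

Need to visit all 14 open cells exactly once, starting at (3,3) and ending at (1,2).
Cell (1,1) has only two open neighbours ((2,1) and (1,2)), so the path must pass straight through it: one of those is the cell it's entered from and the other is where it exits.
Route from (3,3): right to (3,4), up to (2,4), right to (2,5), up to (1,5), 2× left (reaching (1,3)), down to (2,3), left to (2,2), down to (3,2), left to (3,1), 2× up (reaching (1,1)), right to (1,2) — 13 moves in all.
Check: all 14 open cells covered.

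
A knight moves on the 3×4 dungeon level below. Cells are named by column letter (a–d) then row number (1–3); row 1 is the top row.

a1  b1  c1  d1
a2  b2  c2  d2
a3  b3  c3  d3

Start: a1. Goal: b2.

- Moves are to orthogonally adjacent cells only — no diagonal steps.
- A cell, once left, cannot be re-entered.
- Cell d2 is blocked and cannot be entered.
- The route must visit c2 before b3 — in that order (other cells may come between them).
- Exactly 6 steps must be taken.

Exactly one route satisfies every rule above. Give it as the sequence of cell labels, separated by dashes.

a1 - b1 - c1 - c2 - c3 - b3 - b2

The waypoints must appear in the order c2, b3, with no cell reused.
Route from a1: right 2 to c1, down 2 to c3, left 1 to b3, up 1 to b2 — 6 moves in all.
Check: order respected (c2 at step 3, b3 at step 5); 6 moves as required.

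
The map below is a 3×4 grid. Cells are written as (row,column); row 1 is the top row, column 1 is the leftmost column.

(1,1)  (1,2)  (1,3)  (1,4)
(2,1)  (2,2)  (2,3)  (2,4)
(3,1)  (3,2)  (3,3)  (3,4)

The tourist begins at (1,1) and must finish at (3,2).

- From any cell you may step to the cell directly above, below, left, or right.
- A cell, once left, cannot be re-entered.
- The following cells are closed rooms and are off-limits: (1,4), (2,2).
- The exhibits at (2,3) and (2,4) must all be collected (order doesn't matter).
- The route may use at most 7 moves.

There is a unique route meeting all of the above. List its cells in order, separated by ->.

Any route must reach (2,3) and (2,4) and still end at (3,2) within 7 moves, so the order of the required stops is forced.
Route from (1,1): right 2 to (1,3), down 1 to (2,3), right 1 to (2,4), down 1 to (3,4), left 2 to (3,2) — 7 moves in all.
Check: all required cells visited; 7 ≤ 7 moves.

(1,1) -> (1,2) -> (1,3) -> (2,3) -> (2,4) -> (3,4) -> (3,3) -> (3,2)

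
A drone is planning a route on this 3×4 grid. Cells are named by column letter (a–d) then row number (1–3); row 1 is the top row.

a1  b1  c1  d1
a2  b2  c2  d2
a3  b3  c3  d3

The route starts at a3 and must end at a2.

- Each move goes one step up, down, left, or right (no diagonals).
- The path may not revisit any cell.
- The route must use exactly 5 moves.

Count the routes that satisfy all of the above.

Need simple routes of exactly 5 moves from a3 to a2 (Manhattan distance 1, so 2 moves are spent on a detour and 2 undoing it).
Enumerating: a3 b3 b2 b1 a1 a2 | a3 b3 c3 c2 b2 a2.
That gives 2 routes.

2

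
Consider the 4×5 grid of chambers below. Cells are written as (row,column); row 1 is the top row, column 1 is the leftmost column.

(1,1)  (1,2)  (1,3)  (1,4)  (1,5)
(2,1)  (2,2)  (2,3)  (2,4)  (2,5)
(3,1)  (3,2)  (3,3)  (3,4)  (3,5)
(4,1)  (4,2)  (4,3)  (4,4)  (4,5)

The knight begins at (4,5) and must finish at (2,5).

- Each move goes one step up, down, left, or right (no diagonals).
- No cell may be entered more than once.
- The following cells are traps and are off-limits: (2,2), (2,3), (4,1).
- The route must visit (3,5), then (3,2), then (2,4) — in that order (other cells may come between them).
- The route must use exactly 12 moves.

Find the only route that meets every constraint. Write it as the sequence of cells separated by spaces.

The waypoints must appear in the order (3,5), (3,2), (2,4), with no cell reused.
Route from (4,5): up 1 to (3,5), left 4 to (3,1), up 2 to (1,1), right 3 to (1,4), down 1 to (2,4), right 1 to (2,5) — 12 moves in all.
Check: order respected ((3,5) at step 1, (3,2) at step 4, (2,4) at step 11); 12 moves as required.

(4,5) (3,5) (3,4) (3,3) (3,2) (3,1) (2,1) (1,1) (1,2) (1,3) (1,4) (2,4) (2,5)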